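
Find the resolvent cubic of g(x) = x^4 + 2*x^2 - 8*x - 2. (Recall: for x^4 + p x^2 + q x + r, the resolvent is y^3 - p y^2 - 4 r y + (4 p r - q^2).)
h(y) = y^3 - 2*y^2 + 8*y - 80

Identify coefficients: p = 2, q = -8, r = -2.
Plug into h(y) = y^3 - p y^2 - 4 r y + (4 p r - q^2):
  h(y) = y^3 - (2) y^2 - 4*(-2) y + (4*(2)*(-2) - (-8)^2)
       = y^3 + (-2) y^2 + (8) y + (-80).
Simplifying: h(y) = y^3 - 2*y^2 + 8*y - 80.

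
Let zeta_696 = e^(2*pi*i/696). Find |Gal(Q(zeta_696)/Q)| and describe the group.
|Gal(Q(zeta_696)/Q)| = phi(696) = 224; group ≅ (Z/696Z)^* ≅ Z/2Z × Z/2Z × Z/2Z × Z/28Z

The n-th cyclotomic polynomial Φ_696(x) is the minimal polynomial of zeta_696 over Q and has degree phi(696) = 224. So Q(zeta_696) is a degree-224 Galois extension with Galois group (Z/696Z)^*. By CRT, (Z/696Z)^* ≅ (Z/8Z)^* × (Z/3Z)^* × (Z/29Z)^*. Each prime-power unit group is (Z/8Z)^* ≅ Z/2Z × Z/2Z; (Z/3Z)^* ≅ Z/2Z; (Z/29Z)^* ≅ Z/28Z. Hence Gal(Q(zeta_696)/Q) ≅ Z/2Z × Z/2Z × Z/2Z × Z/28Z.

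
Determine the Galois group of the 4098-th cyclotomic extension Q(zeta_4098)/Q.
|Gal(Q(zeta_4098)/Q)| = phi(4098) = 1364; group ≅ (Z/4098Z)^* ≅ Z/2Z × Z/682Z

The n-th cyclotomic polynomial Φ_4098(x) is the minimal polynomial of zeta_4098 over Q and has degree phi(4098) = 1364. So Q(zeta_4098) is a degree-1364 Galois extension with Galois group (Z/4098Z)^*. By CRT, (Z/4098Z)^* ≅ (Z/2Z)^* × (Z/3Z)^* × (Z/683Z)^*. Each prime-power unit group is (Z/2Z)^* ≅ trivial group (order 1); (Z/3Z)^* ≅ Z/2Z; (Z/683Z)^* ≅ Z/682Z. Hence Gal(Q(zeta_4098)/Q) ≅ Z/2Z × Z/682Z.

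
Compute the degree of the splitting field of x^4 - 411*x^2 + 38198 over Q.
[K:Q] = 4

f factors as (x^2 - 269)(x^2 - 142); the splitting field is K = Q(sqrt(269), sqrt(142)). Since 269, 142, and 38198 are all non-squares in Q, the three subfields Q(sqrt(269)), Q(sqrt(142)), Q(sqrt(38198)) are distinct degree-2 extensions, so [K:Q] = 4 (Klein four Galois group).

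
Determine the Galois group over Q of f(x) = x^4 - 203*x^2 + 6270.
Gal(K/Q) = V_4 (Klein four-group, Z/2Z × Z/2Z)

f factors as (x^2 - 165)(x^2 - 38), so the splitting field is K = Q(sqrt(165), sqrt(38)). The elements 165, 38, 6270 are all non-squares in Q, so sqrt(165) and sqrt(38) generate independent quadratic extensions. Thus [K:Q] = 4 and Gal(K/Q) is generated by the two order-2 automorphisms sqrt(165) ↦ -sqrt(165) and sqrt(38) ↦ -sqrt(38), giving V_4.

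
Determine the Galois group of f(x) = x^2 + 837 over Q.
Gal(K/Q) = Z/2Z (cyclic of order 2)

x^2 + 837 is irreducible over Q since -837 is not a rational square. The splitting field Q(sqrt(-837)) has degree 2 over Q, and its unique nontrivial automorphism is sqrt(-837) ↦ -sqrt(-837). Hence Gal(Q(sqrt(-837))/Q) = Z/2Z.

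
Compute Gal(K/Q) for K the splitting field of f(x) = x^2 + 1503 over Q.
Gal(K/Q) = Z/2Z (cyclic of order 2)

x^2 + 1503 is irreducible over Q since -1503 is not a rational square. The splitting field Q(sqrt(-1503)) has degree 2 over Q, and its unique nontrivial automorphism is sqrt(-1503) ↦ -sqrt(-1503). Hence Gal(Q(sqrt(-1503))/Q) = Z/2Z.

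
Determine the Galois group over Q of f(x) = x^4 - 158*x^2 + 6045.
Gal(K/Q) = V_4 (Klein four-group, Z/2Z × Z/2Z)

f factors as (x^2 - 93)(x^2 - 65), so the splitting field is K = Q(sqrt(93), sqrt(65)). The elements 93, 65, 6045 are all non-squares in Q, so sqrt(93) and sqrt(65) generate independent quadratic extensions. Thus [K:Q] = 4 and Gal(K/Q) is generated by the two order-2 automorphisms sqrt(93) ↦ -sqrt(93) and sqrt(65) ↦ -sqrt(65), giving V_4.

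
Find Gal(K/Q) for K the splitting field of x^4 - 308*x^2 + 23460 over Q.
Gal(K/Q) = V_4 (Klein four-group, Z/2Z × Z/2Z)

f factors as (x^2 - 170)(x^2 - 138), so the splitting field is K = Q(sqrt(170), sqrt(138)). The elements 170, 138, 23460 are all non-squares in Q, so sqrt(170) and sqrt(138) generate independent quadratic extensions. Thus [K:Q] = 4 and Gal(K/Q) is generated by the two order-2 automorphisms sqrt(170) ↦ -sqrt(170) and sqrt(138) ↦ -sqrt(138), giving V_4.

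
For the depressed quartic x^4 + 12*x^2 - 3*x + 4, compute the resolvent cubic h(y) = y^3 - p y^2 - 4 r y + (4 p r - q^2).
h(y) = y^3 - 12*y^2 - 16*y + 183

Identify coefficients: p = 12, q = -3, r = 4.
Plug into h(y) = y^3 - p y^2 - 4 r y + (4 p r - q^2):
  h(y) = y^3 - (12) y^2 - 4*(4) y + (4*(12)*(4) - (-3)^2)
       = y^3 + (-12) y^2 + (-16) y + (183).
Simplifying: h(y) = y^3 - 12*y^2 - 16*y + 183.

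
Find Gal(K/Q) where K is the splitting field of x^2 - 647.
Gal(K/Q) = Z/2Z (cyclic of order 2)

x^2 - 647 is irreducible over Q since 647 is not a rational square. The splitting field Q(sqrt(647)) has degree 2 over Q, and its unique nontrivial automorphism is sqrt(647) ↦ -sqrt(647). Hence Gal(Q(sqrt(647))/Q) = Z/2Z.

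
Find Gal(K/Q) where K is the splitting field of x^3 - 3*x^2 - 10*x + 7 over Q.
Gal(K/Q) = S_3 (symmetric group of order 6)

Compute the discriminant of x^3 + (-3)*x^2 + (-10)*x + (7): Δ = 8113. Since Δ is not a rational square, the Galois group is not contained in A_3; it must be the full S_3 (irreducibility of the cubic rules out anything smaller).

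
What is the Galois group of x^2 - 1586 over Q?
Gal(K/Q) = Z/2Z (cyclic of order 2)

x^2 - 1586 is irreducible over Q since 1586 is not a rational square. The splitting field Q(sqrt(1586)) has degree 2 over Q, and its unique nontrivial automorphism is sqrt(1586) ↦ -sqrt(1586). Hence Gal(Q(sqrt(1586))/Q) = Z/2Z.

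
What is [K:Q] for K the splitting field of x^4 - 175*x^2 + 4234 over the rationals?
[K:Q] = 4

f factors as (x^2 - 146)(x^2 - 29); the splitting field is K = Q(sqrt(146), sqrt(29)). Since 146, 29, and 4234 are all non-squares in Q, the three subfields Q(sqrt(146)), Q(sqrt(29)), Q(sqrt(4234)) are distinct degree-2 extensions, so [K:Q] = 4 (Klein four Galois group).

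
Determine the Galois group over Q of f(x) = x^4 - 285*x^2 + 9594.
Gal(K/Q) = V_4 (Klein four-group, Z/2Z × Z/2Z)

f factors as (x^2 - 246)(x^2 - 39), so the splitting field is K = Q(sqrt(246), sqrt(39)). The elements 246, 39, 9594 are all non-squares in Q, so sqrt(246) and sqrt(39) generate independent quadratic extensions. Thus [K:Q] = 4 and Gal(K/Q) is generated by the two order-2 automorphisms sqrt(246) ↦ -sqrt(246) and sqrt(39) ↦ -sqrt(39), giving V_4.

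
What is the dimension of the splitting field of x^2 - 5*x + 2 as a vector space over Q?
[K:Q] = 2

The discriminant of x^2 + (-5)*x + (2) is b^2 - 4c = 25 - (8) = 17. Since 17 is not a perfect square in Q, the polynomial is irreducible over Q. Its two roots generate a degree-2 extension, so [K:Q] = 2.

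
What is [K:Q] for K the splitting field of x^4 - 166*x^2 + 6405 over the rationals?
[K:Q] = 4

f factors as (x^2 - 61)(x^2 - 105); the splitting field is K = Q(sqrt(61), sqrt(105)). Since 61, 105, and 6405 are all non-squares in Q, the three subfields Q(sqrt(61)), Q(sqrt(105)), Q(sqrt(6405)) are distinct degree-2 extensions, so [K:Q] = 4 (Klein four Galois group).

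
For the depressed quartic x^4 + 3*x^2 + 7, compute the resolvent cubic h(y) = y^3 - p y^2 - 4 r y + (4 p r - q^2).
h(y) = y^3 - 3*y^2 - 28*y + 84

Identify coefficients: p = 3, q = 0, r = 7.
Plug into h(y) = y^3 - p y^2 - 4 r y + (4 p r - q^2):
  h(y) = y^3 - (3) y^2 - 4*(7) y + (4*(3)*(7) - (0)^2)
       = y^3 + (-3) y^2 + (-28) y + (84).
Simplifying: h(y) = y^3 - 3*y^2 - 28*y + 84.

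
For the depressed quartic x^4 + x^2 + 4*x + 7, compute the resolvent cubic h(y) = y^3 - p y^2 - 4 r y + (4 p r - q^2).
h(y) = y^3 - y^2 - 28*y + 12

Identify coefficients: p = 1, q = 4, r = 7.
Plug into h(y) = y^3 - p y^2 - 4 r y + (4 p r - q^2):
  h(y) = y^3 - (1) y^2 - 4*(7) y + (4*(1)*(7) - (4)^2)
       = y^3 + (-1) y^2 + (-28) y + (12).
Simplifying: h(y) = y^3 - y^2 - 28*y + 12.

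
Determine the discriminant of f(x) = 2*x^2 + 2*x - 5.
Δ = 44

For a quadratic a x^2 + b x + c the discriminant is Δ = b^2 - 4ac = (2)^2 - 4*(2)*(-5) = 4 - (-40) = 44.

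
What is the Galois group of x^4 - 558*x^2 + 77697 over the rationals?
Gal(K/Q) = V_4 (Klein four-group, Z/2Z × Z/2Z)

f factors as (x^2 - 267)(x^2 - 291), so the splitting field is K = Q(sqrt(267), sqrt(291)). The elements 267, 291, 77697 are all non-squares in Q, so sqrt(267) and sqrt(291) generate independent quadratic extensions. Thus [K:Q] = 4 and Gal(K/Q) is generated by the two order-2 automorphisms sqrt(267) ↦ -sqrt(267) and sqrt(291) ↦ -sqrt(291), giving V_4.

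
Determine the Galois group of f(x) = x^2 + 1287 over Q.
Gal(K/Q) = Z/2Z (cyclic of order 2)

x^2 + 1287 is irreducible over Q since -1287 is not a rational square. The splitting field Q(sqrt(-1287)) has degree 2 over Q, and its unique nontrivial automorphism is sqrt(-1287) ↦ -sqrt(-1287). Hence Gal(Q(sqrt(-1287))/Q) = Z/2Z.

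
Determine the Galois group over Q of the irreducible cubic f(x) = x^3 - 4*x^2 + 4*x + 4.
Gal(K/Q) = S_3 (symmetric group of order 6)

Compute the discriminant of x^3 + (-4)*x^2 + (4)*x + (4): Δ = -560. Since Δ is not a rational square, the Galois group is not contained in A_3; it must be the full S_3 (irreducibility of the cubic rules out anything smaller).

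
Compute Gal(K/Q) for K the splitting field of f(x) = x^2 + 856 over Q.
Gal(K/Q) = Z/2Z (cyclic of order 2)

x^2 + 856 is irreducible over Q since -856 is not a rational square. The splitting field Q(sqrt(-856)) has degree 2 over Q, and its unique nontrivial automorphism is sqrt(-856) ↦ -sqrt(-856). Hence Gal(Q(sqrt(-856))/Q) = Z/2Z.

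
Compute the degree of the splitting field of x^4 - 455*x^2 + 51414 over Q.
[K:Q] = 4

f factors as (x^2 - 246)(x^2 - 209); the splitting field is K = Q(sqrt(246), sqrt(209)). Since 246, 209, and 51414 are all non-squares in Q, the three subfields Q(sqrt(246)), Q(sqrt(209)), Q(sqrt(51414)) are distinct degree-2 extensions, so [K:Q] = 4 (Klein four Galois group).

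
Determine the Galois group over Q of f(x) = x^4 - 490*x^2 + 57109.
Gal(K/Q) = V_4 (Klein four-group, Z/2Z × Z/2Z)

f factors as (x^2 - 299)(x^2 - 191), so the splitting field is K = Q(sqrt(299), sqrt(191)). The elements 299, 191, 57109 are all non-squares in Q, so sqrt(299) and sqrt(191) generate independent quadratic extensions. Thus [K:Q] = 4 and Gal(K/Q) is generated by the two order-2 automorphisms sqrt(299) ↦ -sqrt(299) and sqrt(191) ↦ -sqrt(191), giving V_4.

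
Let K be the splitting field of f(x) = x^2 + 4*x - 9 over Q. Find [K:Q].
[K:Q] = 2

The discriminant of x^2 + (4)*x + (-9) is b^2 - 4c = 16 - (-36) = 52. Since 52 is not a perfect square in Q, the polynomial is irreducible over Q. Its two roots generate a degree-2 extension, so [K:Q] = 2.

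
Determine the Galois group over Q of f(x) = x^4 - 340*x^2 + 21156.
Gal(K/Q) = V_4 (Klein four-group, Z/2Z × Z/2Z)

f factors as (x^2 - 258)(x^2 - 82), so the splitting field is K = Q(sqrt(258), sqrt(82)). The elements 258, 82, 21156 are all non-squares in Q, so sqrt(258) and sqrt(82) generate independent quadratic extensions. Thus [K:Q] = 4 and Gal(K/Q) is generated by the two order-2 automorphisms sqrt(258) ↦ -sqrt(258) and sqrt(82) ↦ -sqrt(82), giving V_4.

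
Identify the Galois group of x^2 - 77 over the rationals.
Gal(K/Q) = Z/2Z (cyclic of order 2)

x^2 - 77 is irreducible over Q since 77 is not a rational square. The splitting field Q(sqrt(77)) has degree 2 over Q, and its unique nontrivial automorphism is sqrt(77) ↦ -sqrt(77). Hence Gal(Q(sqrt(77))/Q) = Z/2Z.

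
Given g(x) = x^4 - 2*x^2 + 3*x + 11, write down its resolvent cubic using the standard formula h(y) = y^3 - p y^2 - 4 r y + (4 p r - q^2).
h(y) = y^3 + 2*y^2 - 44*y - 97

Identify coefficients: p = -2, q = 3, r = 11.
Plug into h(y) = y^3 - p y^2 - 4 r y + (4 p r - q^2):
  h(y) = y^3 - (-2) y^2 - 4*(11) y + (4*(-2)*(11) - (3)^2)
       = y^3 + (2) y^2 + (-44) y + (-97).
Simplifying: h(y) = y^3 + 2*y^2 - 44*y - 97.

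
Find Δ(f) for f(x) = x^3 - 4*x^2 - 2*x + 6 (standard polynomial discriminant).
Δ = 1524

For x^3 + a x^2 + b x + c the discriminant is Δ = 18 a b c - 4 a^3 c + a^2 b^2 - 4 b^3 - 27 c^2.
Plug a = -4, b = -2, c = 6:
  18*(-4)*(-2)*(6) - 4*(-4)^3*(6) + (-4)^2*(-2)^2 - 4*(-2)^3 - 27*(6)^2
  = 864 + (1536) + 64 + (32) + (-972)
  = 1524.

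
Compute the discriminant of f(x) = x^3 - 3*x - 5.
Δ = -567

For a depressed cubic x^3 + p x + q the discriminant is Δ = -4 p^3 - 27 q^2 = -4*(-3)^3 - 27*(-5)^2 = 108 - 675 = -567.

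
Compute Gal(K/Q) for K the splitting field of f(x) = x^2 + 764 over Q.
Gal(K/Q) = Z/2Z (cyclic of order 2)

x^2 + 764 is irreducible over Q since -764 is not a rational square. The splitting field Q(sqrt(-764)) has degree 2 over Q, and its unique nontrivial automorphism is sqrt(-764) ↦ -sqrt(-764). Hence Gal(Q(sqrt(-764))/Q) = Z/2Z.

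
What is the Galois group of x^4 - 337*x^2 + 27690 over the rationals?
Gal(K/Q) = V_4 (Klein four-group, Z/2Z × Z/2Z)

f factors as (x^2 - 142)(x^2 - 195), so the splitting field is K = Q(sqrt(142), sqrt(195)). The elements 142, 195, 27690 are all non-squares in Q, so sqrt(142) and sqrt(195) generate independent quadratic extensions. Thus [K:Q] = 4 and Gal(K/Q) is generated by the two order-2 automorphisms sqrt(142) ↦ -sqrt(142) and sqrt(195) ↦ -sqrt(195), giving V_4.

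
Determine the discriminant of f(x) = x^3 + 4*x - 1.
Δ = -283

For a depressed cubic x^3 + p x + q the discriminant is Δ = -4 p^3 - 27 q^2 = -4*(4)^3 - 27*(-1)^2 = -256 - 27 = -283.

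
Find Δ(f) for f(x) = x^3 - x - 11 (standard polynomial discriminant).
Δ = -3263

For a depressed cubic x^3 + p x + q the discriminant is Δ = -4 p^3 - 27 q^2 = -4*(-1)^3 - 27*(-11)^2 = 4 - 3267 = -3263.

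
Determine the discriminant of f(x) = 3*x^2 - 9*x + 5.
Δ = 21

For a quadratic a x^2 + b x + c the discriminant is Δ = b^2 - 4ac = (-9)^2 - 4*(3)*(5) = 81 - (60) = 21.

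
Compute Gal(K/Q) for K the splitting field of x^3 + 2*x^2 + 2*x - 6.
Gal(K/Q) = S_3 (symmetric group of order 6)

Compute the discriminant of x^3 + (2)*x^2 + (2)*x + (-6): Δ = -1228. Since Δ is not a rational square, the Galois group is not contained in A_3; it must be the full S_3 (irreducibility of the cubic rules out anything smaller).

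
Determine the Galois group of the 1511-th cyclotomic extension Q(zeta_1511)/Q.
|Gal(Q(zeta_1511)/Q)| = phi(1511) = 1510; group ≅ (Z/1511Z)^* ≅ Z/1510Z

The n-th cyclotomic polynomial Φ_1511(x) is the minimal polynomial of zeta_1511 over Q and has degree phi(1511) = 1510. So Q(zeta_1511) is a degree-1510 Galois extension with Galois group (Z/1511Z)^*. (Z/1511Z)^* is cyclic since 1511 is an odd prime power (or 4). Hence Gal(Q(zeta_1511)/Q) ≅ Z/1510Z.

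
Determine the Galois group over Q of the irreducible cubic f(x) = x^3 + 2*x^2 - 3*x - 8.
Gal(K/Q) = S_3 (symmetric group of order 6)

Compute the discriminant of x^3 + (2)*x^2 + (-3)*x + (-8): Δ = -464. Since Δ is not a rational square, the Galois group is not contained in A_3; it must be the full S_3 (irreducibility of the cubic rules out anything smaller).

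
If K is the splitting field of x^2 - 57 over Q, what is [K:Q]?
[K:Q] = 2

The polynomial x^2 - 57 is irreducible over Q since 57 is not a perfect square. Its splitting field is Q(sqrt(57)), which has degree 2 over Q.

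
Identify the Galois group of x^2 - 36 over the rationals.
Gal(K/Q) = trivial group (order 1)

x^2 - 36 factors as (x - 6)(x + 6) over Q, so its splitting field is Q itself and the Galois group is trivial.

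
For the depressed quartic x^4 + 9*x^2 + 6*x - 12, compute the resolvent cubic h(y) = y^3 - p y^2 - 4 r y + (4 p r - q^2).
h(y) = y^3 - 9*y^2 + 48*y - 468

Identify coefficients: p = 9, q = 6, r = -12.
Plug into h(y) = y^3 - p y^2 - 4 r y + (4 p r - q^2):
  h(y) = y^3 - (9) y^2 - 4*(-12) y + (4*(9)*(-12) - (6)^2)
       = y^3 + (-9) y^2 + (48) y + (-468).
Simplifying: h(y) = y^3 - 9*y^2 + 48*y - 468.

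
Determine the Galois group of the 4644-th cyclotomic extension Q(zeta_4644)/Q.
|Gal(Q(zeta_4644)/Q)| = phi(4644) = 1512; group ≅ (Z/4644Z)^* ≅ Z/2Z × Z/18Z × Z/42Z

The n-th cyclotomic polynomial Φ_4644(x) is the minimal polynomial of zeta_4644 over Q and has degree phi(4644) = 1512. So Q(zeta_4644) is a degree-1512 Galois extension with Galois group (Z/4644Z)^*. By CRT, (Z/4644Z)^* ≅ (Z/4Z)^* × (Z/27Z)^* × (Z/43Z)^*. Each prime-power unit group is (Z/4Z)^* ≅ Z/2Z; (Z/27Z)^* ≅ Z/18Z; (Z/43Z)^* ≅ Z/42Z. Hence Gal(Q(zeta_4644)/Q) ≅ Z/2Z × Z/18Z × Z/42Z.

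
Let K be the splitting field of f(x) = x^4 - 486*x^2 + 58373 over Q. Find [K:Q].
[K:Q] = 4

f factors as (x^2 - 217)(x^2 - 269); the splitting field is K = Q(sqrt(217), sqrt(269)). Since 217, 269, and 58373 are all non-squares in Q, the three subfields Q(sqrt(217)), Q(sqrt(269)), Q(sqrt(58373)) are distinct degree-2 extensions, so [K:Q] = 4 (Klein four Galois group).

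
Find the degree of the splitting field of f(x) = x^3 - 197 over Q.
[K:Q] = 6

x^3 - 197 has one real root r = 197^(1/3) and two complex roots r*zeta_3, r*zeta_3^2 where zeta_3 = e^(2*pi*i/3). The splitting field is Q(r, zeta_3). [Q(r):Q] = 3 and [Q(zeta_3):Q] = 2 with gcd = 1, so [Q(r, zeta_3):Q] = 3 * 2 = 6.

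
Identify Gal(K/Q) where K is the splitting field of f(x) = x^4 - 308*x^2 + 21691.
Gal(K/Q) = V_4 (Klein four-group, Z/2Z × Z/2Z)

f factors as (x^2 - 109)(x^2 - 199), so the splitting field is K = Q(sqrt(109), sqrt(199)). The elements 109, 199, 21691 are all non-squares in Q, so sqrt(109) and sqrt(199) generate independent quadratic extensions. Thus [K:Q] = 4 and Gal(K/Q) is generated by the two order-2 automorphisms sqrt(109) ↦ -sqrt(109) and sqrt(199) ↦ -sqrt(199), giving V_4.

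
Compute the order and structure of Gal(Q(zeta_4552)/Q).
|Gal(Q(zeta_4552)/Q)| = phi(4552) = 2272; group ≅ (Z/4552Z)^* ≅ Z/2Z × Z/2Z × Z/568Z

The n-th cyclotomic polynomial Φ_4552(x) is the minimal polynomial of zeta_4552 over Q and has degree phi(4552) = 2272. So Q(zeta_4552) is a degree-2272 Galois extension with Galois group (Z/4552Z)^*. By CRT, (Z/4552Z)^* ≅ (Z/8Z)^* × (Z/569Z)^*. Each prime-power unit group is (Z/8Z)^* ≅ Z/2Z × Z/2Z; (Z/569Z)^* ≅ Z/568Z. Hence Gal(Q(zeta_4552)/Q) ≅ Z/2Z × Z/2Z × Z/568Z.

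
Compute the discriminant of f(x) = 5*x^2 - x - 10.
Δ = 201

For a quadratic a x^2 + b x + c the discriminant is Δ = b^2 - 4ac = (-1)^2 - 4*(5)*(-10) = 1 - (-200) = 201.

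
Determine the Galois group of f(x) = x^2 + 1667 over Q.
Gal(K/Q) = Z/2Z (cyclic of order 2)

x^2 + 1667 is irreducible over Q since -1667 is not a rational square. The splitting field Q(sqrt(-1667)) has degree 2 over Q, and its unique nontrivial automorphism is sqrt(-1667) ↦ -sqrt(-1667). Hence Gal(Q(sqrt(-1667))/Q) = Z/2Z.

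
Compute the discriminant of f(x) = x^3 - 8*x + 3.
Δ = 1805

For a depressed cubic x^3 + p x + q the discriminant is Δ = -4 p^3 - 27 q^2 = -4*(-8)^3 - 27*(3)^2 = 2048 - 243 = 1805.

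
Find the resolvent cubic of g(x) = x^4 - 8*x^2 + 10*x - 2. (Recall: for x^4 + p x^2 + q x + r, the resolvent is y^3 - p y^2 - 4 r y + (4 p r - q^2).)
h(y) = y^3 + 8*y^2 + 8*y - 36

Identify coefficients: p = -8, q = 10, r = -2.
Plug into h(y) = y^3 - p y^2 - 4 r y + (4 p r - q^2):
  h(y) = y^3 - (-8) y^2 - 4*(-2) y + (4*(-8)*(-2) - (10)^2)
       = y^3 + (8) y^2 + (8) y + (-36).
Simplifying: h(y) = y^3 + 8*y^2 + 8*y - 36.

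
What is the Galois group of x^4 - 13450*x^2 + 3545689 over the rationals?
Gal(K/Q) = Z/2Z (cyclic of order 2)

f factors as (x^2 - 13181)(x^2 - 269), so the splitting field is K = Q(sqrt(13181), sqrt(269)). The squarefree part of 13181 is 269 and the squarefree part of 269 is also 269, so sqrt(13181) and sqrt(269) are both rational multiples of sqrt(269). Hence Q(sqrt(13181)) = Q(sqrt(269)) = Q(sqrt(269)), and the splitting field collapses to a single degree-2 extension with Galois group Z/2Z.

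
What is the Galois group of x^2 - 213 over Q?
Gal(K/Q) = Z/2Z (cyclic of order 2)

x^2 - 213 is irreducible over Q since 213 is not a rational square. The splitting field Q(sqrt(213)) has degree 2 over Q, and its unique nontrivial automorphism is sqrt(213) ↦ -sqrt(213). Hence Gal(Q(sqrt(213))/Q) = Z/2Z.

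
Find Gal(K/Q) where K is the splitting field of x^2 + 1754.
Gal(K/Q) = Z/2Z (cyclic of order 2)

x^2 + 1754 is irreducible over Q since -1754 is not a rational square. The splitting field Q(sqrt(-1754)) has degree 2 over Q, and its unique nontrivial automorphism is sqrt(-1754) ↦ -sqrt(-1754). Hence Gal(Q(sqrt(-1754))/Q) = Z/2Z.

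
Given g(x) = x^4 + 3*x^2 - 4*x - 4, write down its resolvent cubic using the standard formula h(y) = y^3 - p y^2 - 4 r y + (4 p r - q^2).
h(y) = y^3 - 3*y^2 + 16*y - 64

Identify coefficients: p = 3, q = -4, r = -4.
Plug into h(y) = y^3 - p y^2 - 4 r y + (4 p r - q^2):
  h(y) = y^3 - (3) y^2 - 4*(-4) y + (4*(3)*(-4) - (-4)^2)
       = y^3 + (-3) y^2 + (16) y + (-64).
Simplifying: h(y) = y^3 - 3*y^2 + 16*y - 64.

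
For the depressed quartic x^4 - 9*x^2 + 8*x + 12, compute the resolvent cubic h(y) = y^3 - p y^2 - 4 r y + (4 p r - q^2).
h(y) = y^3 + 9*y^2 - 48*y - 496

Identify coefficients: p = -9, q = 8, r = 12.
Plug into h(y) = y^3 - p y^2 - 4 r y + (4 p r - q^2):
  h(y) = y^3 - (-9) y^2 - 4*(12) y + (4*(-9)*(12) - (8)^2)
       = y^3 + (9) y^2 + (-48) y + (-496).
Simplifying: h(y) = y^3 + 9*y^2 - 48*y - 496.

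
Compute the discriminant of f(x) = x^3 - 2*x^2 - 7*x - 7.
Δ = -1743

For x^3 + a x^2 + b x + c the discriminant is Δ = 18 a b c - 4 a^3 c + a^2 b^2 - 4 b^3 - 27 c^2.
Plug a = -2, b = -7, c = -7:
  18*(-2)*(-7)*(-7) - 4*(-2)^3*(-7) + (-2)^2*(-7)^2 - 4*(-7)^3 - 27*(-7)^2
  = -1764 + (-224) + 196 + (1372) + (-1323)
  = -1743.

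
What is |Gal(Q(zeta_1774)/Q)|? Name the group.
|Gal(Q(zeta_1774)/Q)| = phi(1774) = 886; group ≅ (Z/1774Z)^* ≅ Z/886Z

The n-th cyclotomic polynomial Φ_1774(x) is the minimal polynomial of zeta_1774 over Q and has degree phi(1774) = 886. So Q(zeta_1774) is a degree-886 Galois extension with Galois group (Z/1774Z)^*. By CRT, (Z/1774Z)^* ≅ (Z/2Z)^* × (Z/887Z)^*. Each prime-power unit group is (Z/2Z)^* ≅ trivial group (order 1); (Z/887Z)^* ≅ Z/886Z. Hence Gal(Q(zeta_1774)/Q) ≅ Z/886Z.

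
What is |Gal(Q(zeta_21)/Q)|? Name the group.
|Gal(Q(zeta_21)/Q)| = phi(21) = 12; group ≅ (Z/21Z)^* ≅ Z/2Z × Z/6Z

The n-th cyclotomic polynomial Φ_21(x) is the minimal polynomial of zeta_21 over Q and has degree phi(21) = 12. So Q(zeta_21) is a degree-12 Galois extension with Galois group (Z/21Z)^*. By CRT, (Z/21Z)^* ≅ (Z/3Z)^* × (Z/7Z)^*. Each prime-power unit group is (Z/3Z)^* ≅ Z/2Z; (Z/7Z)^* ≅ Z/6Z. Hence Gal(Q(zeta_21)/Q) ≅ Z/2Z × Z/6Z.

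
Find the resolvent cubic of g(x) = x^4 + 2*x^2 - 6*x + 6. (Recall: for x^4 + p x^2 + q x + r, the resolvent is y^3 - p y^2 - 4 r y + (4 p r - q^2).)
h(y) = y^3 - 2*y^2 - 24*y + 12

Identify coefficients: p = 2, q = -6, r = 6.
Plug into h(y) = y^3 - p y^2 - 4 r y + (4 p r - q^2):
  h(y) = y^3 - (2) y^2 - 4*(6) y + (4*(2)*(6) - (-6)^2)
       = y^3 + (-2) y^2 + (-24) y + (12).
Simplifying: h(y) = y^3 - 2*y^2 - 24*y + 12.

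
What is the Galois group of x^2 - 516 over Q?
Gal(K/Q) = Z/2Z (cyclic of order 2)

x^2 - 516 is irreducible over Q since 516 is not a rational square. The splitting field Q(sqrt(516)) has degree 2 over Q, and its unique nontrivial automorphism is sqrt(516) ↦ -sqrt(516). Hence Gal(Q(sqrt(516))/Q) = Z/2Z.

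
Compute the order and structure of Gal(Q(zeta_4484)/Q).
|Gal(Q(zeta_4484)/Q)| = phi(4484) = 2088; group ≅ (Z/4484Z)^* ≅ Z/2Z × Z/18Z × Z/58Z

The n-th cyclotomic polynomial Φ_4484(x) is the minimal polynomial of zeta_4484 over Q and has degree phi(4484) = 2088. So Q(zeta_4484) is a degree-2088 Galois extension with Galois group (Z/4484Z)^*. By CRT, (Z/4484Z)^* ≅ (Z/4Z)^* × (Z/19Z)^* × (Z/59Z)^*. Each prime-power unit group is (Z/4Z)^* ≅ Z/2Z; (Z/19Z)^* ≅ Z/18Z; (Z/59Z)^* ≅ Z/58Z. Hence Gal(Q(zeta_4484)/Q) ≅ Z/2Z × Z/18Z × Z/58Z.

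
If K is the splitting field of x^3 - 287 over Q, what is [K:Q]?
[K:Q] = 6

x^3 - 287 has one real root r = 287^(1/3) and two complex roots r*zeta_3, r*zeta_3^2 where zeta_3 = e^(2*pi*i/3). The splitting field is Q(r, zeta_3). [Q(r):Q] = 3 and [Q(zeta_3):Q] = 2 with gcd = 1, so [Q(r, zeta_3):Q] = 3 * 2 = 6.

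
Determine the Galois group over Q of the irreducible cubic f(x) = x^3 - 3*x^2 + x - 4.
Gal(K/Q) = S_3 (symmetric group of order 6)

Compute the discriminant of x^3 + (-3)*x^2 + (1)*x + (-4): Δ = -643. Since Δ is not a rational square, the Galois group is not contained in A_3; it must be the full S_3 (irreducibility of the cubic rules out anything smaller).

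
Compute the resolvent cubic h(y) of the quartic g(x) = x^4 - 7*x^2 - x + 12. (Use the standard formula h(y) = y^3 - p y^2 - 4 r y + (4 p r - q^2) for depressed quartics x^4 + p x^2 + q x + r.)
h(y) = y^3 + 7*y^2 - 48*y - 337

Identify coefficients: p = -7, q = -1, r = 12.
Plug into h(y) = y^3 - p y^2 - 4 r y + (4 p r - q^2):
  h(y) = y^3 - (-7) y^2 - 4*(12) y + (4*(-7)*(12) - (-1)^2)
       = y^3 + (7) y^2 + (-48) y + (-337).
Simplifying: h(y) = y^3 + 7*y^2 - 48*y - 337.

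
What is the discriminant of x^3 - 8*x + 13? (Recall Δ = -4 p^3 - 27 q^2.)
Δ = -2515

For a depressed cubic x^3 + p x + q the discriminant is Δ = -4 p^3 - 27 q^2 = -4*(-8)^3 - 27*(13)^2 = 2048 - 4563 = -2515.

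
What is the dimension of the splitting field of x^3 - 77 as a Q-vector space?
[K:Q] = 6

x^3 - 77 has one real root r = 77^(1/3) and two complex roots r*zeta_3, r*zeta_3^2 where zeta_3 = e^(2*pi*i/3). The splitting field is Q(r, zeta_3). [Q(r):Q] = 3 and [Q(zeta_3):Q] = 2 with gcd = 1, so [Q(r, zeta_3):Q] = 3 * 2 = 6.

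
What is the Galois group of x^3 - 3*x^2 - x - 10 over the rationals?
Gal(K/Q) = S_3 (symmetric group of order 6)

Compute the discriminant of x^3 + (-3)*x^2 + (-1)*x + (-10): Δ = -4307. Since Δ is not a rational square, the Galois group is not contained in A_3; it must be the full S_3 (irreducibility of the cubic rules out anything smaller).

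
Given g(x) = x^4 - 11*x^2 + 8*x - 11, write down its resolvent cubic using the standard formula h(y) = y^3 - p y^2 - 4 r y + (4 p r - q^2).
h(y) = y^3 + 11*y^2 + 44*y + 420

Identify coefficients: p = -11, q = 8, r = -11.
Plug into h(y) = y^3 - p y^2 - 4 r y + (4 p r - q^2):
  h(y) = y^3 - (-11) y^2 - 4*(-11) y + (4*(-11)*(-11) - (8)^2)
       = y^3 + (11) y^2 + (44) y + (420).
Simplifying: h(y) = y^3 + 11*y^2 + 44*y + 420.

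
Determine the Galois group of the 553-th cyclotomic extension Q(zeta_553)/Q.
|Gal(Q(zeta_553)/Q)| = phi(553) = 468; group ≅ (Z/553Z)^* ≅ Z/6Z × Z/78Z

The n-th cyclotomic polynomial Φ_553(x) is the minimal polynomial of zeta_553 over Q and has degree phi(553) = 468. So Q(zeta_553) is a degree-468 Galois extension with Galois group (Z/553Z)^*. By CRT, (Z/553Z)^* ≅ (Z/7Z)^* × (Z/79Z)^*. Each prime-power unit group is (Z/7Z)^* ≅ Z/6Z; (Z/79Z)^* ≅ Z/78Z. Hence Gal(Q(zeta_553)/Q) ≅ Z/6Z × Z/78Z.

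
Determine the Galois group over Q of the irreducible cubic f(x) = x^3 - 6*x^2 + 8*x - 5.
Gal(K/Q) = S_3 (symmetric group of order 6)

Compute the discriminant of x^3 + (-6)*x^2 + (8)*x + (-5): Δ = -419. Since Δ is not a rational square, the Galois group is not contained in A_3; it must be the full S_3 (irreducibility of the cubic rules out anything smaller).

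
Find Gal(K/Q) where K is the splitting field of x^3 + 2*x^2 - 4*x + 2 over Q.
Gal(K/Q) = S_3 (symmetric group of order 6)

Compute the discriminant of x^3 + (2)*x^2 + (-4)*x + (2): Δ = -140. Since Δ is not a rational square, the Galois group is not contained in A_3; it must be the full S_3 (irreducibility of the cubic rules out anything smaller).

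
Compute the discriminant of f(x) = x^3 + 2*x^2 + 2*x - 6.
Δ = -1228

For x^3 + a x^2 + b x + c the discriminant is Δ = 18 a b c - 4 a^3 c + a^2 b^2 - 4 b^3 - 27 c^2.
Plug a = 2, b = 2, c = -6:
  18*(2)*(2)*(-6) - 4*(2)^3*(-6) + (2)^2*(2)^2 - 4*(2)^3 - 27*(-6)^2
  = -432 + (192) + 16 + (-32) + (-972)
  = -1228.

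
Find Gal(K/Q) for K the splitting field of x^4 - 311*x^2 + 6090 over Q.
Gal(K/Q) = V_4 (Klein four-group, Z/2Z × Z/2Z)

f factors as (x^2 - 21)(x^2 - 290), so the splitting field is K = Q(sqrt(21), sqrt(290)). The elements 21, 290, 6090 are all non-squares in Q, so sqrt(21) and sqrt(290) generate independent quadratic extensions. Thus [K:Q] = 4 and Gal(K/Q) is generated by the two order-2 automorphisms sqrt(21) ↦ -sqrt(21) and sqrt(290) ↦ -sqrt(290), giving V_4.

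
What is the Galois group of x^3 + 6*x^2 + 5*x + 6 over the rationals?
Gal(K/Q) = S_3 (symmetric group of order 6)

Compute the discriminant of x^3 + (6)*x^2 + (5)*x + (6): Δ = -2516. Since Δ is not a rational square, the Galois group is not contained in A_3; it must be the full S_3 (irreducibility of the cubic rules out anything smaller).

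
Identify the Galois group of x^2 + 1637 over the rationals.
Gal(K/Q) = Z/2Z (cyclic of order 2)

x^2 + 1637 is irreducible over Q since -1637 is not a rational square. The splitting field Q(sqrt(-1637)) has degree 2 over Q, and its unique nontrivial automorphism is sqrt(-1637) ↦ -sqrt(-1637). Hence Gal(Q(sqrt(-1637))/Q) = Z/2Z.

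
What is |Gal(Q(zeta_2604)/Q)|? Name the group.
|Gal(Q(zeta_2604)/Q)| = phi(2604) = 720; group ≅ (Z/2604Z)^* ≅ Z/2Z × Z/2Z × Z/6Z × Z/30Z

The n-th cyclotomic polynomial Φ_2604(x) is the minimal polynomial of zeta_2604 over Q and has degree phi(2604) = 720. So Q(zeta_2604) is a degree-720 Galois extension with Galois group (Z/2604Z)^*. By CRT, (Z/2604Z)^* ≅ (Z/4Z)^* × (Z/3Z)^* × (Z/7Z)^* × (Z/31Z)^*. Each prime-power unit group is (Z/4Z)^* ≅ Z/2Z; (Z/3Z)^* ≅ Z/2Z; (Z/7Z)^* ≅ Z/6Z; (Z/31Z)^* ≅ Z/30Z. Hence Gal(Q(zeta_2604)/Q) ≅ Z/2Z × Z/2Z × Z/6Z × Z/30Z.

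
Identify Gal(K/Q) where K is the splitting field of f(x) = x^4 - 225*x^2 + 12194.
Gal(K/Q) = V_4 (Klein four-group, Z/2Z × Z/2Z)

f factors as (x^2 - 91)(x^2 - 134), so the splitting field is K = Q(sqrt(91), sqrt(134)). The elements 91, 134, 12194 are all non-squares in Q, so sqrt(91) and sqrt(134) generate independent quadratic extensions. Thus [K:Q] = 4 and Gal(K/Q) is generated by the two order-2 automorphisms sqrt(91) ↦ -sqrt(91) and sqrt(134) ↦ -sqrt(134), giving V_4.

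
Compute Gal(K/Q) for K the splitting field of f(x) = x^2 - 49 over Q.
Gal(K/Q) = trivial group (order 1)

x^2 - 49 factors as (x - 7)(x + 7) over Q, so its splitting field is Q itself and the Galois group is trivial.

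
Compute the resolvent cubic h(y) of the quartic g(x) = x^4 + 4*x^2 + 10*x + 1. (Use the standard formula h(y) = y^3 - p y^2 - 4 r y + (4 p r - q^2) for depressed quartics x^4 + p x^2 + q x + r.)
h(y) = y^3 - 4*y^2 - 4*y - 84

Identify coefficients: p = 4, q = 10, r = 1.
Plug into h(y) = y^3 - p y^2 - 4 r y + (4 p r - q^2):
  h(y) = y^3 - (4) y^2 - 4*(1) y + (4*(4)*(1) - (10)^2)
       = y^3 + (-4) y^2 + (-4) y + (-84).
Simplifying: h(y) = y^3 - 4*y^2 - 4*y - 84.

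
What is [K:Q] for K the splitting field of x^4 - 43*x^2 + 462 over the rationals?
[K:Q] = 4

f factors as (x^2 - 21)(x^2 - 22); the splitting field is K = Q(sqrt(21), sqrt(22)). Since 21, 22, and 462 are all non-squares in Q, the three subfields Q(sqrt(21)), Q(sqrt(22)), Q(sqrt(462)) are distinct degree-2 extensions, so [K:Q] = 4 (Klein four Galois group).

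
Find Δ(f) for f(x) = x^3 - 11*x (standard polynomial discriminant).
Δ = 5324

For a depressed cubic x^3 + p x + q the discriminant is Δ = -4 p^3 - 27 q^2 = -4*(-11)^3 - 27*(0)^2 = 5324 - 0 = 5324.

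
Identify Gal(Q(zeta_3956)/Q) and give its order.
|Gal(Q(zeta_3956)/Q)| = phi(3956) = 1848; group ≅ (Z/3956Z)^* ≅ Z/2Z × Z/22Z × Z/42Z

The n-th cyclotomic polynomial Φ_3956(x) is the minimal polynomial of zeta_3956 over Q and has degree phi(3956) = 1848. So Q(zeta_3956) is a degree-1848 Galois extension with Galois group (Z/3956Z)^*. By CRT, (Z/3956Z)^* ≅ (Z/4Z)^* × (Z/23Z)^* × (Z/43Z)^*. Each prime-power unit group is (Z/4Z)^* ≅ Z/2Z; (Z/23Z)^* ≅ Z/22Z; (Z/43Z)^* ≅ Z/42Z. Hence Gal(Q(zeta_3956)/Q) ≅ Z/2Z × Z/22Z × Z/42Z.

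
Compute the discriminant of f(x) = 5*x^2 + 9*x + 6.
Δ = -39

For a quadratic a x^2 + b x + c the discriminant is Δ = b^2 - 4ac = (9)^2 - 4*(5)*(6) = 81 - (120) = -39.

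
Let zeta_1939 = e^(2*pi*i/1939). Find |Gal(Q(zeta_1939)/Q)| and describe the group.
|Gal(Q(zeta_1939)/Q)| = phi(1939) = 1656; group ≅ (Z/1939Z)^* ≅ Z/6Z × Z/276Z

The n-th cyclotomic polynomial Φ_1939(x) is the minimal polynomial of zeta_1939 over Q and has degree phi(1939) = 1656. So Q(zeta_1939) is a degree-1656 Galois extension with Galois group (Z/1939Z)^*. By CRT, (Z/1939Z)^* ≅ (Z/7Z)^* × (Z/277Z)^*. Each prime-power unit group is (Z/7Z)^* ≅ Z/6Z; (Z/277Z)^* ≅ Z/276Z. Hence Gal(Q(zeta_1939)/Q) ≅ Z/6Z × Z/276Z.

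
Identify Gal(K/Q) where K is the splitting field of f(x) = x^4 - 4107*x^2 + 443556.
Gal(K/Q) = Z/2Z (cyclic of order 2)

f factors as (x^2 - 111)(x^2 - 3996), so the splitting field is K = Q(sqrt(111), sqrt(3996)). The squarefree part of 111 is 111 and the squarefree part of 3996 is also 111, so sqrt(111) and sqrt(3996) are both rational multiples of sqrt(111). Hence Q(sqrt(111)) = Q(sqrt(3996)) = Q(sqrt(111)), and the splitting field collapses to a single degree-2 extension with Galois group Z/2Z.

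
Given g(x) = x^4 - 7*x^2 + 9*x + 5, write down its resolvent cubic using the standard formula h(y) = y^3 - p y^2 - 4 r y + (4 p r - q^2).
h(y) = y^3 + 7*y^2 - 20*y - 221

Identify coefficients: p = -7, q = 9, r = 5.
Plug into h(y) = y^3 - p y^2 - 4 r y + (4 p r - q^2):
  h(y) = y^3 - (-7) y^2 - 4*(5) y + (4*(-7)*(5) - (9)^2)
       = y^3 + (7) y^2 + (-20) y + (-221).
Simplifying: h(y) = y^3 + 7*y^2 - 20*y - 221.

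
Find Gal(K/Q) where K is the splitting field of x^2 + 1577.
Gal(K/Q) = Z/2Z (cyclic of order 2)

x^2 + 1577 is irreducible over Q since -1577 is not a rational square. The splitting field Q(sqrt(-1577)) has degree 2 over Q, and its unique nontrivial automorphism is sqrt(-1577) ↦ -sqrt(-1577). Hence Gal(Q(sqrt(-1577))/Q) = Z/2Z.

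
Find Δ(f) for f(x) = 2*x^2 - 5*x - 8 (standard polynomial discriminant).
Δ = 89

For a quadratic a x^2 + b x + c the discriminant is Δ = b^2 - 4ac = (-5)^2 - 4*(2)*(-8) = 25 - (-64) = 89.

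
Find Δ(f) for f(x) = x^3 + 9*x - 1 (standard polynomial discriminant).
Δ = -2943

For a depressed cubic x^3 + p x + q the discriminant is Δ = -4 p^3 - 27 q^2 = -4*(9)^3 - 27*(-1)^2 = -2916 - 27 = -2943.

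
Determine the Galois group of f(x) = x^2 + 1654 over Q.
Gal(K/Q) = Z/2Z (cyclic of order 2)

x^2 + 1654 is irreducible over Q since -1654 is not a rational square. The splitting field Q(sqrt(-1654)) has degree 2 over Q, and its unique nontrivial automorphism is sqrt(-1654) ↦ -sqrt(-1654). Hence Gal(Q(sqrt(-1654))/Q) = Z/2Z.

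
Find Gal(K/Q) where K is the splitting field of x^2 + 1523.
Gal(K/Q) = Z/2Z (cyclic of order 2)

x^2 + 1523 is irreducible over Q since -1523 is not a rational square. The splitting field Q(sqrt(-1523)) has degree 2 over Q, and its unique nontrivial automorphism is sqrt(-1523) ↦ -sqrt(-1523). Hence Gal(Q(sqrt(-1523))/Q) = Z/2Z.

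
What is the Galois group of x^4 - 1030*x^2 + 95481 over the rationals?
Gal(K/Q) = Z/2Z (cyclic of order 2)

f factors as (x^2 - 927)(x^2 - 103), so the splitting field is K = Q(sqrt(927), sqrt(103)). The squarefree part of 927 is 103 and the squarefree part of 103 is also 103, so sqrt(927) and sqrt(103) are both rational multiples of sqrt(103). Hence Q(sqrt(927)) = Q(sqrt(103)) = Q(sqrt(103)), and the splitting field collapses to a single degree-2 extension with Galois group Z/2Z.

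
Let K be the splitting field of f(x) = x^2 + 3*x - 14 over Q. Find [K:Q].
[K:Q] = 2

The discriminant of x^2 + (3)*x + (-14) is b^2 - 4c = 9 - (-56) = 65. Since 65 is not a perfect square in Q, the polynomial is irreducible over Q. Its two roots generate a degree-2 extension, so [K:Q] = 2.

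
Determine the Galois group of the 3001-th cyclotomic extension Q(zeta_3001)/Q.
|Gal(Q(zeta_3001)/Q)| = phi(3001) = 3000; group ≅ (Z/3001Z)^* ≅ Z/3000Z

The n-th cyclotomic polynomial Φ_3001(x) is the minimal polynomial of zeta_3001 over Q and has degree phi(3001) = 3000. So Q(zeta_3001) is a degree-3000 Galois extension with Galois group (Z/3001Z)^*. (Z/3001Z)^* is cyclic since 3001 is an odd prime power (or 4). Hence Gal(Q(zeta_3001)/Q) ≅ Z/3000Z.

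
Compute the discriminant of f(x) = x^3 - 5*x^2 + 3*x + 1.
Δ = 320

For x^3 + a x^2 + b x + c the discriminant is Δ = 18 a b c - 4 a^3 c + a^2 b^2 - 4 b^3 - 27 c^2.
Plug a = -5, b = 3, c = 1:
  18*(-5)*(3)*(1) - 4*(-5)^3*(1) + (-5)^2*(3)^2 - 4*(3)^3 - 27*(1)^2
  = -270 + (500) + 225 + (-108) + (-27)
  = 320.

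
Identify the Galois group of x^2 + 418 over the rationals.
Gal(K/Q) = Z/2Z (cyclic of order 2)

x^2 + 418 is irreducible over Q since -418 is not a rational square. The splitting field Q(sqrt(-418)) has degree 2 over Q, and its unique nontrivial automorphism is sqrt(-418) ↦ -sqrt(-418). Hence Gal(Q(sqrt(-418))/Q) = Z/2Z.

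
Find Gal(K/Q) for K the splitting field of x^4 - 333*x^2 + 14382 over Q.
Gal(K/Q) = V_4 (Klein four-group, Z/2Z × Z/2Z)

f factors as (x^2 - 282)(x^2 - 51), so the splitting field is K = Q(sqrt(282), sqrt(51)). The elements 282, 51, 14382 are all non-squares in Q, so sqrt(282) and sqrt(51) generate independent quadratic extensions. Thus [K:Q] = 4 and Gal(K/Q) is generated by the two order-2 automorphisms sqrt(282) ↦ -sqrt(282) and sqrt(51) ↦ -sqrt(51), giving V_4.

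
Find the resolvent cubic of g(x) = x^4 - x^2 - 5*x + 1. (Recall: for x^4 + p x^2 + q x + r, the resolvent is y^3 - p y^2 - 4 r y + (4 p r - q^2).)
h(y) = y^3 + y^2 - 4*y - 29

Identify coefficients: p = -1, q = -5, r = 1.
Plug into h(y) = y^3 - p y^2 - 4 r y + (4 p r - q^2):
  h(y) = y^3 - (-1) y^2 - 4*(1) y + (4*(-1)*(1) - (-5)^2)
       = y^3 + (1) y^2 + (-4) y + (-29).
Simplifying: h(y) = y^3 + y^2 - 4*y - 29.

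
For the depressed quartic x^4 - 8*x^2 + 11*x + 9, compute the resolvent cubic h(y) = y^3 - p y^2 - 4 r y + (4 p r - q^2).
h(y) = y^3 + 8*y^2 - 36*y - 409

Identify coefficients: p = -8, q = 11, r = 9.
Plug into h(y) = y^3 - p y^2 - 4 r y + (4 p r - q^2):
  h(y) = y^3 - (-8) y^2 - 4*(9) y + (4*(-8)*(9) - (11)^2)
       = y^3 + (8) y^2 + (-36) y + (-409).
Simplifying: h(y) = y^3 + 8*y^2 - 36*y - 409.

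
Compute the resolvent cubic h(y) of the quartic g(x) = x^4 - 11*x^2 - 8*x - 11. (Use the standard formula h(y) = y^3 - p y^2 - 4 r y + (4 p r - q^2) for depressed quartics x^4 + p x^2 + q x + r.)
h(y) = y^3 + 11*y^2 + 44*y + 420

Identify coefficients: p = -11, q = -8, r = -11.
Plug into h(y) = y^3 - p y^2 - 4 r y + (4 p r - q^2):
  h(y) = y^3 - (-11) y^2 - 4*(-11) y + (4*(-11)*(-11) - (-8)^2)
       = y^3 + (11) y^2 + (44) y + (420).
Simplifying: h(y) = y^3 + 11*y^2 + 44*y + 420.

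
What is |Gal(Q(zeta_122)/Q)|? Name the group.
|Gal(Q(zeta_122)/Q)| = phi(122) = 60; group ≅ (Z/122Z)^* ≅ Z/60Z

The n-th cyclotomic polynomial Φ_122(x) is the minimal polynomial of zeta_122 over Q and has degree phi(122) = 60. So Q(zeta_122) is a degree-60 Galois extension with Galois group (Z/122Z)^*. By CRT, (Z/122Z)^* ≅ (Z/2Z)^* × (Z/61Z)^*. Each prime-power unit group is (Z/2Z)^* ≅ trivial group (order 1); (Z/61Z)^* ≅ Z/60Z. Hence Gal(Q(zeta_122)/Q) ≅ Z/60Z.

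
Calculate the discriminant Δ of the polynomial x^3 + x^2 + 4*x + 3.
Δ = -279

For x^3 + a x^2 + b x + c the discriminant is Δ = 18 a b c - 4 a^3 c + a^2 b^2 - 4 b^3 - 27 c^2.
Plug a = 1, b = 4, c = 3:
  18*(1)*(4)*(3) - 4*(1)^3*(3) + (1)^2*(4)^2 - 4*(4)^3 - 27*(3)^2
  = 216 + (-12) + 16 + (-256) + (-243)
  = -279.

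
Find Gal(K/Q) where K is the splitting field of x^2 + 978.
Gal(K/Q) = Z/2Z (cyclic of order 2)

x^2 + 978 is irreducible over Q since -978 is not a rational square. The splitting field Q(sqrt(-978)) has degree 2 over Q, and its unique nontrivial automorphism is sqrt(-978) ↦ -sqrt(-978). Hence Gal(Q(sqrt(-978))/Q) = Z/2Z.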